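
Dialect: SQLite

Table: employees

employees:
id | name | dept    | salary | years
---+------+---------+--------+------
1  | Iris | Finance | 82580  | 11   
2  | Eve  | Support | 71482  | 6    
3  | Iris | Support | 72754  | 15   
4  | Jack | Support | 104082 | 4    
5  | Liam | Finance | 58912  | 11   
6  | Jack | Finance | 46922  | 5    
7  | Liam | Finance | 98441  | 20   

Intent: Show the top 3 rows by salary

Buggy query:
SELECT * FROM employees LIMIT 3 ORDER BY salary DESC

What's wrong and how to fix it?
Bug: LIMIT must come after ORDER BY

Fix: Swap the clauses: ORDER BY first, then LIMIT

Corrected query:
SELECT * FROM employees ORDER BY salary DESC LIMIT 3

Result:
id | name | dept    | salary | years
---+------+---------+--------+------
4  | Jack | Support | 104082 | 4    
7  | Liam | Finance | 98441  | 20   
1  | Iris | Finance | 82580  | 11   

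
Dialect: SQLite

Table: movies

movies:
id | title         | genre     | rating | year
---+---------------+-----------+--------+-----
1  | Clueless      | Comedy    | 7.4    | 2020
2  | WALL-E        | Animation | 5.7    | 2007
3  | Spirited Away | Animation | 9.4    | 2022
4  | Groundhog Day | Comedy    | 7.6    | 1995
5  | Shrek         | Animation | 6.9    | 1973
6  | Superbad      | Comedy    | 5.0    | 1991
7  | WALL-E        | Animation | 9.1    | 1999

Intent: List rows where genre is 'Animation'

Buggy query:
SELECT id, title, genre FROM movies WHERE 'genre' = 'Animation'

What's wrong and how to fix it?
Bug: Single quotes denote string literals in SQL; the column name is being compared as a constant string

Fix: Remove the quotes around the column name (or use double quotes for an identifier)

Corrected query:
SELECT id, title, genre FROM movies WHERE genre = 'Animation'

Result:
id | title         | genre    
---+---------------+----------
2  | WALL-E        | Animation
3  | Spirited Away | Animation
5  | Shrek         | Animation
7  | WALL-E        | Animation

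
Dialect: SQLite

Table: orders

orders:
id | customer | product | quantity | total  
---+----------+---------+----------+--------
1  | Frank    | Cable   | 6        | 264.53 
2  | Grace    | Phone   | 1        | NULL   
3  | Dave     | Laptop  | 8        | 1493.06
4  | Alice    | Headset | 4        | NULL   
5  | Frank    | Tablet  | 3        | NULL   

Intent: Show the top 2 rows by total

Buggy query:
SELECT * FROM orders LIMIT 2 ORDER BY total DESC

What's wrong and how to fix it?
Bug: LIMIT must come after ORDER BY

Fix: Swap the clauses: ORDER BY first, then LIMIT

Corrected query:
SELECT * FROM orders ORDER BY total DESC LIMIT 2

Result:
id | customer | product | quantity | total  
---+----------+---------+----------+--------
3  | Dave     | Laptop  | 8        | 1493.06
1  | Frank    | Cable   | 6        | 264.53 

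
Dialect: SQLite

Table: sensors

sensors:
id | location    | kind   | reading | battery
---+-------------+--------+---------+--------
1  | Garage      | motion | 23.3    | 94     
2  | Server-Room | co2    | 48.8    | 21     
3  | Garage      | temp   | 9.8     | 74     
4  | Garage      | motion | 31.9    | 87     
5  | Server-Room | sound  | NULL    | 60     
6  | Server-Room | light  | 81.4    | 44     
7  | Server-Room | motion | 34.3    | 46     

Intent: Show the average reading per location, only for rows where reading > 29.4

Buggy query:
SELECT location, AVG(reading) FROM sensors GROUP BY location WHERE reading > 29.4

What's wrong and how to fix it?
Bug: WHERE cannot follow GROUP BY

Fix: Move the WHERE clause before GROUP BY

Corrected query:
SELECT location, AVG(reading) FROM sensors WHERE reading > 29.4 GROUP BY location

Result:
location    | AVG(reading)
------------+-------------
Garage      | 31.9        
Server-Room | 54.833333   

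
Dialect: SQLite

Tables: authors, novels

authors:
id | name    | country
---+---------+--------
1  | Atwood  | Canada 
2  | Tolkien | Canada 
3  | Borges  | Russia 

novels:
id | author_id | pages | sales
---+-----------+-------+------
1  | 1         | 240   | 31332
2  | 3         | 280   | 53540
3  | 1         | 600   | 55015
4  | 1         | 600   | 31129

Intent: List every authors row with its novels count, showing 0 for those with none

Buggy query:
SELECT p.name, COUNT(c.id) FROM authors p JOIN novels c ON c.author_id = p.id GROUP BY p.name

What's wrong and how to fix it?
Bug: An inner join excludes parents with zero children

Fix: Switch to LEFT JOIN to retain unmatched parent rows

Corrected query:
SELECT p.name, COUNT(c.id) FROM authors p LEFT JOIN novels c ON c.author_id = p.id GROUP BY p.name

Result:
name    | COUNT(c.id)
--------+------------
Atwood  | 3          
Borges  | 1          
Tolkien | 0          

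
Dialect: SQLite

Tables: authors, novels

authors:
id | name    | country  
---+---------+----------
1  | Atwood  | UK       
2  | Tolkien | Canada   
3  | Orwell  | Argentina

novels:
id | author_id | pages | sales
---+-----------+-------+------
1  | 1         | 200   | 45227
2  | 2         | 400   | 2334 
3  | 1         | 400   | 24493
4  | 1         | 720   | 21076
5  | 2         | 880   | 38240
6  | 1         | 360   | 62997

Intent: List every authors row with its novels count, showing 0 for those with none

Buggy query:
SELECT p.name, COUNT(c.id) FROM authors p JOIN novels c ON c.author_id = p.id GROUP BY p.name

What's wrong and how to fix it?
Bug: INNER JOIN drops authors rows that have no matching novels rows

Fix: Use LEFT JOIN so parents without children still appear (COUNT(c.id) gives 0)

Corrected query:
SELECT p.name, COUNT(c.id) FROM authors p LEFT JOIN novels c ON c.author_id = p.id GROUP BY p.name

Result:
name    | COUNT(c.id)
--------+------------
Atwood  | 4          
Orwell  | 0          
Tolkien | 2          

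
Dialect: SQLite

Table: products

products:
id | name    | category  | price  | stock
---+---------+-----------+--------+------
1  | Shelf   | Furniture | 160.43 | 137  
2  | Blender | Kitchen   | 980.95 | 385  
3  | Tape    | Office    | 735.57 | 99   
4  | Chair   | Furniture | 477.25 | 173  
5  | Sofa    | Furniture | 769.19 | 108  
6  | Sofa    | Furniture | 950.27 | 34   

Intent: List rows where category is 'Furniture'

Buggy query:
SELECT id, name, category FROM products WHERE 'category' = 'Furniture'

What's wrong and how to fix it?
Bug: Single quotes denote string literals in SQL; the column name is being compared as a constant string

Fix: Remove the quotes around the column name (or use double quotes for an identifier)

Corrected query:
SELECT id, name, category FROM products WHERE category = 'Furniture'

Result:
id | name  | category 
---+-------+----------
1  | Shelf | Furniture
4  | Chair | Furniture
5  | Sofa  | Furniture
6  | Sofa  | Furniture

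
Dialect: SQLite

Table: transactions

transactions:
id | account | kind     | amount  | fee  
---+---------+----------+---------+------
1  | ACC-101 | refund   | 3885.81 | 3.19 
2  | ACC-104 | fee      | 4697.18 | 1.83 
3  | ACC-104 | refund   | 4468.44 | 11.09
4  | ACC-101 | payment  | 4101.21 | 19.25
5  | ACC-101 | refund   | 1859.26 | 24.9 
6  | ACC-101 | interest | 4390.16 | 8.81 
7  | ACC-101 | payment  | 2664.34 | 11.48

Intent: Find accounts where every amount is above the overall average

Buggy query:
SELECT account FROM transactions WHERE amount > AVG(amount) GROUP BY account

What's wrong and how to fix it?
Bug: AVG() is an aggregate; it can't sit directly in WHERE

Fix: Compute the overall average in a scalar subquery and compare each group's MIN against it in HAVING

Corrected query:
SELECT account FROM transactions GROUP BY account HAVING MIN(amount) > (SELECT AVG(amount) FROM transactions)

Result:
account
-------
ACC-104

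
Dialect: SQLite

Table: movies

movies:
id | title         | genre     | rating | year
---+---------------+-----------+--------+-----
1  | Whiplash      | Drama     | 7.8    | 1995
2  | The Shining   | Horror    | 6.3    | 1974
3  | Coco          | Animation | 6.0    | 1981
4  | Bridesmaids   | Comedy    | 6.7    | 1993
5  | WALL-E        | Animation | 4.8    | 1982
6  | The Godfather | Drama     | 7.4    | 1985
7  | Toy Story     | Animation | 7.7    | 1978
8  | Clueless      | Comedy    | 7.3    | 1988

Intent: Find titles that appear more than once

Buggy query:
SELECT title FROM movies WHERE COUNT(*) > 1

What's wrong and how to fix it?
Bug: COUNT(*) is an aggregate and cannot be used in WHERE

Fix: GROUP BY title, then filter groups with HAVING COUNT(*) > 1

Corrected query:
SELECT title FROM movies GROUP BY title HAVING COUNT(*) > 1

Result:
(no rows)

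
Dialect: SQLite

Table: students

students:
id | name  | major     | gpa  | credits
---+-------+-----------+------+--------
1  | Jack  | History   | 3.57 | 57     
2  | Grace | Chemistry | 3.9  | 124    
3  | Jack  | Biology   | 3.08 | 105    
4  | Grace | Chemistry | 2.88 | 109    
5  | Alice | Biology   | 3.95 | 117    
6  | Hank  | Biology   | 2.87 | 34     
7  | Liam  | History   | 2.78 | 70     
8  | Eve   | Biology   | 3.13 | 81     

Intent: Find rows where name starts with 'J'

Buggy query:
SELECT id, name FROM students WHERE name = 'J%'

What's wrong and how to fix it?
Bug: '=' compares the literal string including the % character; pattern matching needs LIKE

Fix: Use LIKE for wildcard pattern matching

Corrected query:
SELECT id, name FROM students WHERE name LIKE 'J%'

Result:
id | name
---+-----
1  | Jack
3  | Jack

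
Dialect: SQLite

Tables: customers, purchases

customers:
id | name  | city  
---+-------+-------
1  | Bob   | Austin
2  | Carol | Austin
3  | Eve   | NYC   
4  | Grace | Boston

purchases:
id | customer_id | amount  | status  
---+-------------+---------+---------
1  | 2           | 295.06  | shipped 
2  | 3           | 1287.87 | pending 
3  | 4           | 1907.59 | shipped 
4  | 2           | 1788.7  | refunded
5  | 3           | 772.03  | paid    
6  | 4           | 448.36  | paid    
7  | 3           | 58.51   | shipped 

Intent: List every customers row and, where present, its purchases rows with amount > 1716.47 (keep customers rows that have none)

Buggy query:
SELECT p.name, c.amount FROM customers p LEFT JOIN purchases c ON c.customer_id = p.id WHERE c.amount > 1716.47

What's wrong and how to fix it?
Bug: A WHERE condition on the right-hand table after LEFT JOIN drops unmatched parents

Fix: Move the right-table condition into the ON clause so unmatched parents are kept

Corrected query:
SELECT p.name, c.amount FROM customers p LEFT JOIN purchases c ON c.customer_id = p.id AND c.amount > 1716.47

Result:
name  | amount 
------+--------
Bob   | NULL   
Carol | 1788.7 
Eve   | NULL   
Grace | 1907.59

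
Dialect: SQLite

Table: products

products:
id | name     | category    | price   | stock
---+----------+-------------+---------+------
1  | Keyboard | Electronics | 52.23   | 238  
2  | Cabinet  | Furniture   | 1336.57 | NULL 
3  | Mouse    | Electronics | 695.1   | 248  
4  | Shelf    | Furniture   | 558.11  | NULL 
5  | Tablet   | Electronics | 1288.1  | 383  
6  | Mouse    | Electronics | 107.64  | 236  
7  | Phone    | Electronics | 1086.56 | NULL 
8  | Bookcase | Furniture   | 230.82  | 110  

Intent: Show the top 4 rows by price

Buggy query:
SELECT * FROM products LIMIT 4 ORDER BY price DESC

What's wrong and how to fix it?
Bug: ORDER BY cannot follow LIMIT; LIMIT is the final clause

Fix: Swap the clauses: ORDER BY first, then LIMIT

Corrected query:
SELECT * FROM products ORDER BY price DESC LIMIT 4

Result:
id | name    | category    | price   | stock
---+---------+-------------+---------+------
2  | Cabinet | Furniture   | 1336.57 | NULL 
5  | Tablet  | Electronics | 1288.1  | 383  
7  | Phone   | Electronics | 1086.56 | NULL 
3  | Mouse   | Electronics | 695.1   | 248  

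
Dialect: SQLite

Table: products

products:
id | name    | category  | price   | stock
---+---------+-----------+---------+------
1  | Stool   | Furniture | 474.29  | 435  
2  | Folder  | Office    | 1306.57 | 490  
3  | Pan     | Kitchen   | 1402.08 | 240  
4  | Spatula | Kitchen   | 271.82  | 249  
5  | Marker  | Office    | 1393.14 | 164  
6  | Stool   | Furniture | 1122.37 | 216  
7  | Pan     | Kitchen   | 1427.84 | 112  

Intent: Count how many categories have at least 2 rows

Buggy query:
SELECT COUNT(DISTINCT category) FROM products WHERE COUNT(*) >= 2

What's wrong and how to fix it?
Bug: WHERE filters individual rows, not groups, so a group-level COUNT is invalid there

Fix: Use a subquery that GROUPs and filters with HAVING, then count its rows

Corrected query:
SELECT COUNT(*) FROM (SELECT category FROM products GROUP BY category HAVING COUNT(*) >= 2)

Result:
COUNT(*)
--------
3       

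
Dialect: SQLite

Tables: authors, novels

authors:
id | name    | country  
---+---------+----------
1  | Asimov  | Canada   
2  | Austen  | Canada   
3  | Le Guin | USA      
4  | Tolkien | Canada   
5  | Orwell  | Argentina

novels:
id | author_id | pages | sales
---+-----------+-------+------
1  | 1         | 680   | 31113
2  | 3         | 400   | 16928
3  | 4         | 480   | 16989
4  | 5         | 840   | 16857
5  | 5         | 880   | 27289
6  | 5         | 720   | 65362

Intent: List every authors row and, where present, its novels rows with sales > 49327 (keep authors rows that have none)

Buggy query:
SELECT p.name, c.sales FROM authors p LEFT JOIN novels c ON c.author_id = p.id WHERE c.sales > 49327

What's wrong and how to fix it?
Bug: A WHERE condition on the right-hand table after LEFT JOIN drops unmatched parents

Fix: Move the right-table condition into the ON clause so unmatched parents are kept

Corrected query:
SELECT p.name, c.sales FROM authors p LEFT JOIN novels c ON c.author_id = p.id AND c.sales > 49327

Result:
name    | sales
--------+------
Asimov  | NULL 
Austen  | NULL 
Le Guin | NULL 
Tolkien | NULL 
Orwell  | 65362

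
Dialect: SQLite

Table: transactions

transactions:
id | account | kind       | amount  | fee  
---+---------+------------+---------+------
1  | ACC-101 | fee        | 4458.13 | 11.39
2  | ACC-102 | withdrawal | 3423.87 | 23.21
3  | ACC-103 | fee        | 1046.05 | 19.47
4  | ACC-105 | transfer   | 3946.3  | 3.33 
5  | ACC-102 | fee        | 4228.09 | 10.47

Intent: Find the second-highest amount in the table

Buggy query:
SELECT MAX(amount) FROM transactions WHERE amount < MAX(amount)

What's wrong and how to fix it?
Bug: The inner MAX is an aggregate inside WHERE, which is not allowed

Fix: Compute the overall MAX in a subquery, then take MAX of rows below it

Corrected query:
SELECT MAX(amount) FROM transactions WHERE amount < (SELECT MAX(amount) FROM transactions)

Result:
MAX(amount)
-----------
4228.09    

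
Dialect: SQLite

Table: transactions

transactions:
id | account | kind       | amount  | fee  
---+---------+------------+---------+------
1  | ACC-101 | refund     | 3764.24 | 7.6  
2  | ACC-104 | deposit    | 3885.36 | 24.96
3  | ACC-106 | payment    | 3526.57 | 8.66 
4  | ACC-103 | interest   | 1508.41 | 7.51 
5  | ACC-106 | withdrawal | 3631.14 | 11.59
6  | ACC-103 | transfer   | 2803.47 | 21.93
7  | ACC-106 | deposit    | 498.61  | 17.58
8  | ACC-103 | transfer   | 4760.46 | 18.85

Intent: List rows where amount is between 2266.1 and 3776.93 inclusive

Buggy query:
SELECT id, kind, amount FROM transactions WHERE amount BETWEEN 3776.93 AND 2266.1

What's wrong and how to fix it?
Bug: The bounds are reversed; BETWEEN a AND b requires a <= b to match anything

Fix: Swap the bounds so the smaller value comes first

Corrected query:
SELECT id, kind, amount FROM transactions WHERE amount BETWEEN 2266.1 AND 3776.93

Result:
id | kind       | amount 
---+------------+--------
1  | refund     | 3764.24
3  | payment    | 3526.57
5  | withdrawal | 3631.14
6  | transfer   | 2803.47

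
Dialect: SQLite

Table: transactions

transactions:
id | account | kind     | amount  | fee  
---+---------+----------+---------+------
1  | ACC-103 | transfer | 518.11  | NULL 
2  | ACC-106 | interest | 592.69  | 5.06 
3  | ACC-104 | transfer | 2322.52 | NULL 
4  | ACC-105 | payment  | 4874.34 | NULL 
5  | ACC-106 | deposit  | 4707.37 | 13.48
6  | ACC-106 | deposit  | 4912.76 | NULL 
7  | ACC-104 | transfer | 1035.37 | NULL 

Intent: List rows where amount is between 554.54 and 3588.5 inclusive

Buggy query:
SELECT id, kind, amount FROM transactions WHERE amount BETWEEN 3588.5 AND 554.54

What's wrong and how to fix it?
Bug: The bounds are reversed; BETWEEN a AND b requires a <= b to match anything

Fix: Swap the bounds so the smaller value comes first

Corrected query:
SELECT id, kind, amount FROM transactions WHERE amount BETWEEN 554.54 AND 3588.5

Result:
id | kind     | amount 
---+----------+--------
2  | interest | 592.69 
3  | transfer | 2322.52
7  | transfer | 1035.37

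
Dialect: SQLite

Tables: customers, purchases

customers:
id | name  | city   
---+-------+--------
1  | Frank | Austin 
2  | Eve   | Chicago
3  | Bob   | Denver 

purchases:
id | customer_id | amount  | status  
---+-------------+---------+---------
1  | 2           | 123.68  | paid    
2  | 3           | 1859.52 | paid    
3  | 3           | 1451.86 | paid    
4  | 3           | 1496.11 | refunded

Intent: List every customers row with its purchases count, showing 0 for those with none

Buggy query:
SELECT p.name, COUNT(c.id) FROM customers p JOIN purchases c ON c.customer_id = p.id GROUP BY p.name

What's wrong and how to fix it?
Bug: INNER JOIN drops customers rows that have no matching purchases rows

Fix: Switch to LEFT JOIN to retain unmatched parent rows

Corrected query:
SELECT p.name, COUNT(c.id) FROM customers p LEFT JOIN purchases c ON c.customer_id = p.id GROUP BY p.name

Result:
name  | COUNT(c.id)
------+------------
Bob   | 3          
Eve   | 1          
Frank | 0          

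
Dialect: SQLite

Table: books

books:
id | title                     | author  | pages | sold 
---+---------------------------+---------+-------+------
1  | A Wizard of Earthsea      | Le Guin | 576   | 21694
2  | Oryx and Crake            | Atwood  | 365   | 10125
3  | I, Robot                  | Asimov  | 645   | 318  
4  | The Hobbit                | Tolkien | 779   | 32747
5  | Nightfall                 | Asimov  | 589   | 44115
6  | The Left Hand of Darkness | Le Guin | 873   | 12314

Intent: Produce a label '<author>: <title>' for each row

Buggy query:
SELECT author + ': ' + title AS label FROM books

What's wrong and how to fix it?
Bug: '+' is numeric addition; on text columns SQLite converts them to 0 instead of concatenating

Fix: Replace + with || to concatenate text

Corrected query:
SELECT author || ': ' || title AS label FROM books

Result:
label                             
----------------------------------
Le Guin: A Wizard of Earthsea     
Atwood: Oryx and Crake            
Asimov: I, Robot                  
Tolkien: The Hobbit               
Asimov: Nightfall                 
Le Guin: The Left Hand of Darkness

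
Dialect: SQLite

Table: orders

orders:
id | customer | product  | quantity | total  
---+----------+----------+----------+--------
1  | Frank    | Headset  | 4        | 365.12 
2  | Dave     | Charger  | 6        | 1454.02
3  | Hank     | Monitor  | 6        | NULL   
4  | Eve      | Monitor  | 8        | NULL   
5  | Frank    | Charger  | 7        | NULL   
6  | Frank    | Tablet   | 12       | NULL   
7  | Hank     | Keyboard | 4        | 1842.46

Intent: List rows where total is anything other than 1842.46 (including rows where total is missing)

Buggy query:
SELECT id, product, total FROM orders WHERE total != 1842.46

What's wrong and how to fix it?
Bug: 'total != 1842.46' is unknown when total is NULL, so NULL rows are silently excluded

Fix: Handle NULL separately with IS NULL alongside the inequality

Corrected query:
SELECT id, product, total FROM orders WHERE total != 1842.46 OR total IS NULL

Result:
id | product | total  
---+---------+--------
1  | Headset | 365.12 
2  | Charger | 1454.02
3  | Monitor | NULL   
4  | Monitor | NULL   
5  | Charger | NULL   
6  | Tablet  | NULL   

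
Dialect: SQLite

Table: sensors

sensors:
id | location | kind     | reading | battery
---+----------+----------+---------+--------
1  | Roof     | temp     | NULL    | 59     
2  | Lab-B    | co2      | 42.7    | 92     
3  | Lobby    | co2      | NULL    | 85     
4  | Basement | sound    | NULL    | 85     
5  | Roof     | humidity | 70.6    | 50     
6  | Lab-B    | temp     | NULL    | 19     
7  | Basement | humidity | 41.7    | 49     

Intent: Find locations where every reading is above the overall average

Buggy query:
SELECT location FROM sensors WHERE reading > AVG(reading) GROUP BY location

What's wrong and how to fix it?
Bug: WHERE evaluates per row before aggregation, so AVG() is unavailable

Fix: Compute the overall average in a scalar subquery and compare each group's MIN against it in HAVING

Corrected query:
SELECT location FROM sensors GROUP BY location HAVING MIN(reading) > (SELECT AVG(reading) FROM sensors)

Result:
location
--------
Roof    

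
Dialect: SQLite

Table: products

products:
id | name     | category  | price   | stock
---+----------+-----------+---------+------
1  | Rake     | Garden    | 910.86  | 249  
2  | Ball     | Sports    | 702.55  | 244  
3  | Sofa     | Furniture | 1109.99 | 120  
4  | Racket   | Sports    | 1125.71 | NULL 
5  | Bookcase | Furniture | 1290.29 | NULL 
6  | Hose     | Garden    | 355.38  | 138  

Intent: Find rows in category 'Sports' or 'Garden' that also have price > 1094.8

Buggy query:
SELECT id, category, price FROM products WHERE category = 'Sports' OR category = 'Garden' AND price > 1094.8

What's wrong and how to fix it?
Bug: AND binds tighter than OR, so this parses as category = 'Sports' OR (category = 'Garden' AND price > 1094.8)

Fix: Add parentheses around the OR so the AND applies to both alternatives

Corrected query:
SELECT id, category, price FROM products WHERE (category = 'Sports' OR category = 'Garden') AND price > 1094.8

Result:
id | category | price  
---+----------+--------
4  | Sports   | 1125.71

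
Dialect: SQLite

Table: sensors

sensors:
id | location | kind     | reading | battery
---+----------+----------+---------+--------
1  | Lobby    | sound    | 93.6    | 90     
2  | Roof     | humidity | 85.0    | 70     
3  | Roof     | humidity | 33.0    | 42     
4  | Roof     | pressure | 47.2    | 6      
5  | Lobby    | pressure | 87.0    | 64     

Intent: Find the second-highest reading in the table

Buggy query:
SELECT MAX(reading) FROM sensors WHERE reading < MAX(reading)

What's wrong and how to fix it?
Bug: The inner MAX is an aggregate inside WHERE, which is not allowed

Fix: Put the inner MAX in a scalar subquery

Corrected query:
SELECT MAX(reading) FROM sensors WHERE reading < (SELECT MAX(reading) FROM sensors)

Result:
MAX(reading)
------------
87          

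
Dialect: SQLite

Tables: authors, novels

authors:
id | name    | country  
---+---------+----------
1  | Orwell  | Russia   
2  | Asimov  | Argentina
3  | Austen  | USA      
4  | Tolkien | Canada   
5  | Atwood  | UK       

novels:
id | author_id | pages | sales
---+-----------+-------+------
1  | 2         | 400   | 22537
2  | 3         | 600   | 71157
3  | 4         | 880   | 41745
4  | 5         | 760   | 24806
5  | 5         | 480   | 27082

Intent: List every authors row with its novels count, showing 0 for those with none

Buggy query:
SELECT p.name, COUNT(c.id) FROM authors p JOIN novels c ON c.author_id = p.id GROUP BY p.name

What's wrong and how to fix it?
Bug: INNER JOIN drops authors rows that have no matching novels rows

Fix: Switch to LEFT JOIN to retain unmatched parent rows

Corrected query:
SELECT p.name, COUNT(c.id) FROM authors p LEFT JOIN novels c ON c.author_id = p.id GROUP BY p.name

Result:
name    | COUNT(c.id)
--------+------------
Asimov  | 1          
Atwood  | 2          
Austen  | 1          
Orwell  | 0          
Tolkien | 1          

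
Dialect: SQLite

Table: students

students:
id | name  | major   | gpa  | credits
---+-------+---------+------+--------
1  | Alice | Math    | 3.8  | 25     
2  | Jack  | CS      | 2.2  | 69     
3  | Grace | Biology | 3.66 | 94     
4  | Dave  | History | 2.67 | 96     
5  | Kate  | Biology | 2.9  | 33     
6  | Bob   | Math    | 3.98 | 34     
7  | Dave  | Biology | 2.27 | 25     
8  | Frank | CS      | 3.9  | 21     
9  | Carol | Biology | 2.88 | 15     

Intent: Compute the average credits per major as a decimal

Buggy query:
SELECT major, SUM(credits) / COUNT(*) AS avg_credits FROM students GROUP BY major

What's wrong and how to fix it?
Bug: SUM(credits) and COUNT(*) are both integers; the division truncates the fractional part

Fix: Cast one side to REAL so the division keeps the fractional part

Corrected query:
SELECT major, SUM(credits) * 1.0 / COUNT(*) AS avg_credits FROM students GROUP BY major

Result:
major   | avg_credits
--------+------------
Biology | 41.75      
CS      | 45         
History | 96         
Math    | 29.5       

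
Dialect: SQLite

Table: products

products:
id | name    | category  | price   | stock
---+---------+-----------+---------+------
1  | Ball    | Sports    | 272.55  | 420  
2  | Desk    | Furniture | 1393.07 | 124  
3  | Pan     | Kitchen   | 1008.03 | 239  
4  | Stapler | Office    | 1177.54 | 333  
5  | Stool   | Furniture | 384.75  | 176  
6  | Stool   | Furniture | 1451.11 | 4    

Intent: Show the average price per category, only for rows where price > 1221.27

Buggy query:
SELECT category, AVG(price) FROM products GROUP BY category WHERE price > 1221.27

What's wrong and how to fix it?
Bug: Row-level WHERE must come before GROUP BY in the clause order

Fix: Place WHERE between FROM and GROUP BY

Corrected query:
SELECT category, AVG(price) FROM products WHERE price > 1221.27 GROUP BY category

Result:
category  | AVG(price)
----------+-----------
Furniture | 1422.09   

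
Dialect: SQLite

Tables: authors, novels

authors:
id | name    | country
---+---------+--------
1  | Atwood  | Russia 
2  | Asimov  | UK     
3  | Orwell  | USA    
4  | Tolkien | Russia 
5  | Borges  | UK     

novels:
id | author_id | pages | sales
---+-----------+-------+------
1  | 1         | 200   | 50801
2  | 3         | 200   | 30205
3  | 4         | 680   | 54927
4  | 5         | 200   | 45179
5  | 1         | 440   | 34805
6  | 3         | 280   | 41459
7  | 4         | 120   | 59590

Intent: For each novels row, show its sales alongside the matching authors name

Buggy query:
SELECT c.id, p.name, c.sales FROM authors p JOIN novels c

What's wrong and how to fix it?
Bug: JOIN with no ON clause produces a cartesian product; every novels row pairs with every authors row

Fix: Add ON c.author_id = p.id to the JOIN

Corrected query:
SELECT c.id, p.name, c.sales FROM authors p JOIN novels c ON c.author_id = p.id

Result:
id | name    | sales
---+---------+------
1  | Atwood  | 50801
2  | Orwell  | 30205
3  | Tolkien | 54927
4  | Borges  | 45179
5  | Atwood  | 34805
6  | Orwell  | 41459
7  | Tolkien | 59590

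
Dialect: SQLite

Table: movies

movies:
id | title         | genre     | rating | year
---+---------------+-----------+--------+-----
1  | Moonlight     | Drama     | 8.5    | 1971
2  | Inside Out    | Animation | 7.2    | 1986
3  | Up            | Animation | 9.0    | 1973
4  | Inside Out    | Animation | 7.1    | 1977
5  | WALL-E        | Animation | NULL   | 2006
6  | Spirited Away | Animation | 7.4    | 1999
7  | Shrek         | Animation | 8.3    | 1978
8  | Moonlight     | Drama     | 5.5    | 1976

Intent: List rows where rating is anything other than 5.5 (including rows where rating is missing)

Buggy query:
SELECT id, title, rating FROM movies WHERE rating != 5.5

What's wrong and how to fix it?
Bug: 'rating != 5.5' is unknown when rating is NULL, so NULL rows are silently excluded

Fix: Add an explicit OR rating IS NULL to include the missing-value rows

Corrected query:
SELECT id, title, rating FROM movies WHERE rating != 5.5 OR rating IS NULL

Result:
id | title         | rating
---+---------------+-------
1  | Moonlight     | 8.5   
2  | Inside Out    | 7.2   
3  | Up            | 9     
4  | Inside Out    | 7.1   
5  | WALL-E        | NULL  
6  | Spirited Away | 7.4   
7  | Shrek         | 8.3   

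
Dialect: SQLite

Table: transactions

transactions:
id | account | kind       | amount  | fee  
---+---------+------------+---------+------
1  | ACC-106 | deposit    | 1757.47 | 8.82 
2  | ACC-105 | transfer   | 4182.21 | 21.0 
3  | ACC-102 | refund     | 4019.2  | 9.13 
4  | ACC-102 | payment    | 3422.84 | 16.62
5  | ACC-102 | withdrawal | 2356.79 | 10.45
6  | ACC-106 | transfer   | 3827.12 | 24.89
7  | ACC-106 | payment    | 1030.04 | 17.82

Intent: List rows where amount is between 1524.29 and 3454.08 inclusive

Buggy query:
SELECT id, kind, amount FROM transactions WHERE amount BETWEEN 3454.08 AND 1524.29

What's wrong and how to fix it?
Bug: BETWEEN expects the lower bound first; with 3454.08 AND 1524.29 the range is empty

Fix: Write BETWEEN 1524.29 AND 3454.08

Corrected query:
SELECT id, kind, amount FROM transactions WHERE amount BETWEEN 1524.29 AND 3454.08

Result:
id | kind       | amount 
---+------------+--------
1  | deposit    | 1757.47
4  | payment    | 3422.84
5  | withdrawal | 2356.79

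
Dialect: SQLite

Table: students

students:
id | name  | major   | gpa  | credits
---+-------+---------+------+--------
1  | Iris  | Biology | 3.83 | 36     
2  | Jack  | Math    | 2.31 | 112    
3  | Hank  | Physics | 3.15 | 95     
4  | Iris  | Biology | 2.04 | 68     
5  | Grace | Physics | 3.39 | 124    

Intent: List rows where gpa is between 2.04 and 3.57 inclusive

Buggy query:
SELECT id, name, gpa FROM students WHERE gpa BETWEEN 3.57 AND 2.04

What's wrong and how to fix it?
Bug: The bounds are reversed; BETWEEN a AND b requires a <= b to match anything

Fix: Swap the bounds so the smaller value comes first

Corrected query:
SELECT id, name, gpa FROM students WHERE gpa BETWEEN 2.04 AND 3.57

Result:
id | name  | gpa 
---+-------+-----
2  | Jack  | 2.31
3  | Hank  | 3.15
4  | Iris  | 2.04
5  | Grace | 3.39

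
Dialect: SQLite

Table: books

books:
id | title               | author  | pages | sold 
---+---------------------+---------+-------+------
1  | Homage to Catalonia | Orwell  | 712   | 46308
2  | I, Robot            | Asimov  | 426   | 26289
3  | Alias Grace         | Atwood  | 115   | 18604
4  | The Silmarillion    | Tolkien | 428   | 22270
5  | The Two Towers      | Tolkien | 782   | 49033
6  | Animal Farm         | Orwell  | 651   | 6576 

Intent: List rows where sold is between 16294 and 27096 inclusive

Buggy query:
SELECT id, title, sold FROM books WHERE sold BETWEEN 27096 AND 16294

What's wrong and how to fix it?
Bug: BETWEEN expects the lower bound first; with 27096 AND 16294 the range is empty

Fix: Write BETWEEN 16294 AND 27096

Corrected query:
SELECT id, title, sold FROM books WHERE sold BETWEEN 16294 AND 27096

Result:
id | title            | sold 
---+------------------+------
2  | I, Robot         | 26289
3  | Alias Grace      | 18604
4  | The Silmarillion | 22270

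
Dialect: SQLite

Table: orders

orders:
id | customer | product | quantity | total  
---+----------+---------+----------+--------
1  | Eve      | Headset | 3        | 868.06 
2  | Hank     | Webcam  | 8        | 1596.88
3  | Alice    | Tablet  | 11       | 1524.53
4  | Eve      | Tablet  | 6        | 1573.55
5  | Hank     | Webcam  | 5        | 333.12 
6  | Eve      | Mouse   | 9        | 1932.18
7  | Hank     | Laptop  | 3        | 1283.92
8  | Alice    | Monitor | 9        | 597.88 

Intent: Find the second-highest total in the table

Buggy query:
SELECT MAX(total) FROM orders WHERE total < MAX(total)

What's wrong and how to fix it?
Bug: The inner MAX is an aggregate inside WHERE, which is not allowed

Fix: Put the inner MAX in a scalar subquery

Corrected query:
SELECT MAX(total) FROM orders WHERE total < (SELECT MAX(total) FROM orders)

Result:
MAX(total)
----------
1596.88   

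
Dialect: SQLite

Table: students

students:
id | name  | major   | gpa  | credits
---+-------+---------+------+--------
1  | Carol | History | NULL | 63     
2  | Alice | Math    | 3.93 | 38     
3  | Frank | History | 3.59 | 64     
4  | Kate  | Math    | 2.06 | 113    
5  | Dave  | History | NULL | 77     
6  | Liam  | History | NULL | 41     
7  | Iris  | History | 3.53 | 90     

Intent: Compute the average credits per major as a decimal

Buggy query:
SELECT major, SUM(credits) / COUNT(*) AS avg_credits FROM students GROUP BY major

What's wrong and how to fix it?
Bug: Both operands are integers, so '/' performs integer division and truncates

Fix: Multiply by 1.0 (or CAST to REAL) to force floating-point division

Corrected query:
SELECT major, SUM(credits) * 1.0 / COUNT(*) AS avg_credits FROM students GROUP BY major

Result:
major   | avg_credits
--------+------------
History | 67         
Math    | 75.5       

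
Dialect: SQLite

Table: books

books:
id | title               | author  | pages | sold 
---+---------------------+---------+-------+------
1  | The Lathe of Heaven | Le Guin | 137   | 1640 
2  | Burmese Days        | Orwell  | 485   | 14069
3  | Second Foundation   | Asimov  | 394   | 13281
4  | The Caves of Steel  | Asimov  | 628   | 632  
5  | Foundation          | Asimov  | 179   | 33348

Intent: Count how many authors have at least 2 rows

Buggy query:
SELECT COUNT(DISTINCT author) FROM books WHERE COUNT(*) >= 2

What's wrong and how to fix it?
Bug: WHERE filters individual rows, not groups, so a group-level COUNT is invalid there

Fix: Group first with HAVING COUNT(*) >= 2, then COUNT the resulting groups

Corrected query:
SELECT COUNT(*) FROM (SELECT author FROM books GROUP BY author HAVING COUNT(*) >= 2)

Result:
COUNT(*)
--------
1       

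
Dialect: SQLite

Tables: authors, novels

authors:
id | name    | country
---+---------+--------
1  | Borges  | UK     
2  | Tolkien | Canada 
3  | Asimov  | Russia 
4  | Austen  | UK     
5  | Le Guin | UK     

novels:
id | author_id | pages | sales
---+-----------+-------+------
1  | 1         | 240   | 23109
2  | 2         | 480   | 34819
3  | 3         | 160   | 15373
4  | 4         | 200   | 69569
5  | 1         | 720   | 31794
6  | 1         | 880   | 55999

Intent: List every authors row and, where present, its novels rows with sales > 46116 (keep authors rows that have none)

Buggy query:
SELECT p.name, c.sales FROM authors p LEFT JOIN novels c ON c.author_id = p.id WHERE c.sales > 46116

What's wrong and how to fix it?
Bug: A WHERE condition on the right-hand table after LEFT JOIN drops unmatched parents

Fix: Move the right-table condition into the ON clause so unmatched parents are kept

Corrected query:
SELECT p.name, c.sales FROM authors p LEFT JOIN novels c ON c.author_id = p.id AND c.sales > 46116

Result:
name    | sales
--------+------
Borges  | 55999
Tolkien | NULL 
Asimov  | NULL 
Austen  | 69569
Le Guin | NULL 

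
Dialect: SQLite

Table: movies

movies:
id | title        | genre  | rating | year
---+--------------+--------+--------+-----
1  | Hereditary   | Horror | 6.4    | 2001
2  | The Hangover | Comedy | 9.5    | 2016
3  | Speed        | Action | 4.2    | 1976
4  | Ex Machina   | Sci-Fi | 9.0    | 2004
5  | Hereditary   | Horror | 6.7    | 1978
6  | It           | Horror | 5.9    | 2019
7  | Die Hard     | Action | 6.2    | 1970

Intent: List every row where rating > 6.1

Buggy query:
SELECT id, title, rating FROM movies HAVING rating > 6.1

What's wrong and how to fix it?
Bug: HAVING filters the output of aggregation, but this query has no GROUP BY and no aggregate functions, so SQLite rejects it (HAVING clause on a non-aggregate query); the condition here is per row

Fix: Replace HAVING with WHERE since the condition applies to individual rows

Corrected query:
SELECT id, title, rating FROM movies WHERE rating > 6.1

Result:
id | title        | rating
---+--------------+-------
1  | Hereditary   | 6.4   
2  | The Hangover | 9.5   
4  | Ex Machina   | 9     
5  | Hereditary   | 6.7   
7  | Die Hard     | 6.2   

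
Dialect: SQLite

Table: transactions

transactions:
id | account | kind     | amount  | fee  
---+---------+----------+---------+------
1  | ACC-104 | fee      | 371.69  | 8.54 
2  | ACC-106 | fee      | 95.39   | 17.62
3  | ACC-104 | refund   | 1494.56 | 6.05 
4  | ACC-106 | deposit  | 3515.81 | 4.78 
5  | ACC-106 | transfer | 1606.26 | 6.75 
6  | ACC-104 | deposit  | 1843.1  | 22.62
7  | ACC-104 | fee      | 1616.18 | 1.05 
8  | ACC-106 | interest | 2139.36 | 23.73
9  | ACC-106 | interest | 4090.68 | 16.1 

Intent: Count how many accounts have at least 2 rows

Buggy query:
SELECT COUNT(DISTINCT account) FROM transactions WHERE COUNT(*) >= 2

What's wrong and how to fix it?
Bug: WHERE filters individual rows, not groups, so a group-level COUNT is invalid there

Fix: Use a subquery that GROUPs and filters with HAVING, then count its rows

Corrected query:
SELECT COUNT(*) FROM (SELECT account FROM transactions GROUP BY account HAVING COUNT(*) >= 2)

Result:
COUNT(*)
--------
2       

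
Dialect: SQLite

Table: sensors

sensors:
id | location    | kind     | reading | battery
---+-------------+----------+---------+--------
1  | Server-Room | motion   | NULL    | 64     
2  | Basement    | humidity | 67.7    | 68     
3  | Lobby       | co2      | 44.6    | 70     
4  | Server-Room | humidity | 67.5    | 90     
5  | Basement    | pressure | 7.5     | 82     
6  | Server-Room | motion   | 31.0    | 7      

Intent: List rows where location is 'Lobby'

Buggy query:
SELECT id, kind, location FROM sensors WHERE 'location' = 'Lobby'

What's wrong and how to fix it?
Bug: 'location' in single quotes is a string literal, not the column; the comparison is literal-vs-literal and never true

Fix: Reference the column as location without single quotes

Corrected query:
SELECT id, kind, location FROM sensors WHERE location = 'Lobby'

Result:
id | kind | location
---+------+---------
3  | co2  | Lobby   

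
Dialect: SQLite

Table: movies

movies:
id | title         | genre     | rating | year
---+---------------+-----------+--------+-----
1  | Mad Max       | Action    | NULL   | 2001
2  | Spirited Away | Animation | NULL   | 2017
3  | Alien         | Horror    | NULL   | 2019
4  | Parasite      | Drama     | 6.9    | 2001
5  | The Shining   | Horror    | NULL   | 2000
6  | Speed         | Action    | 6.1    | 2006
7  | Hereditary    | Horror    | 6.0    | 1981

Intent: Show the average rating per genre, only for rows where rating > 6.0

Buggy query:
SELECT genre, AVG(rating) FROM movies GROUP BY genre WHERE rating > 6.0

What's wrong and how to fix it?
Bug: WHERE cannot follow GROUP BY

Fix: Move the WHERE clause before GROUP BY

Corrected query:
SELECT genre, AVG(rating) FROM movies WHERE rating > 6.0 GROUP BY genre

Result:
genre  | AVG(rating)
-------+------------
Action | 6.1        
Drama  | 6.9        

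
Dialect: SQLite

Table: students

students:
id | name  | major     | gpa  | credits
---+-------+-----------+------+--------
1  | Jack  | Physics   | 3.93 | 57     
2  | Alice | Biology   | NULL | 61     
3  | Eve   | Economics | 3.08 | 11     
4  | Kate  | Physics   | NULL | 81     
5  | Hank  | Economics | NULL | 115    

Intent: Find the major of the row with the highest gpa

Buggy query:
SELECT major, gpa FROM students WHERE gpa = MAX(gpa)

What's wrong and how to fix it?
Bug: WHERE is evaluated per row; an aggregate over the whole table isn't defined there

Fix: Wrap MAX in a scalar subquery so WHERE compares against a single value

Corrected query:
SELECT major, gpa FROM students WHERE gpa = (SELECT MAX(gpa) FROM students)

Result:
major   | gpa 
--------+-----
Physics | 3.93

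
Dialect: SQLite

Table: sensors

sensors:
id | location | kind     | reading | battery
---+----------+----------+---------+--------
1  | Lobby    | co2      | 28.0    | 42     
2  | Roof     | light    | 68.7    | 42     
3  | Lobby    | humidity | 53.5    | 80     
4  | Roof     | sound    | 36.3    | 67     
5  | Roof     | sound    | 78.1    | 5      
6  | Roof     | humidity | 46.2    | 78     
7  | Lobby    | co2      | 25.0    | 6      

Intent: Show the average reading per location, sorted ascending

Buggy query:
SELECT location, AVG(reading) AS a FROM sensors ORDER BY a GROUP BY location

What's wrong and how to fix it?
Bug: ORDER BY appears before GROUP BY; SQL clause order requires GROUP BY first

Fix: Move ORDER BY to the end, after GROUP BY

Corrected query:
SELECT location, AVG(reading) AS a FROM sensors GROUP BY location ORDER BY a

Result:
location | a     
---------+-------
Lobby    | 35.5  
Roof     | 57.325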